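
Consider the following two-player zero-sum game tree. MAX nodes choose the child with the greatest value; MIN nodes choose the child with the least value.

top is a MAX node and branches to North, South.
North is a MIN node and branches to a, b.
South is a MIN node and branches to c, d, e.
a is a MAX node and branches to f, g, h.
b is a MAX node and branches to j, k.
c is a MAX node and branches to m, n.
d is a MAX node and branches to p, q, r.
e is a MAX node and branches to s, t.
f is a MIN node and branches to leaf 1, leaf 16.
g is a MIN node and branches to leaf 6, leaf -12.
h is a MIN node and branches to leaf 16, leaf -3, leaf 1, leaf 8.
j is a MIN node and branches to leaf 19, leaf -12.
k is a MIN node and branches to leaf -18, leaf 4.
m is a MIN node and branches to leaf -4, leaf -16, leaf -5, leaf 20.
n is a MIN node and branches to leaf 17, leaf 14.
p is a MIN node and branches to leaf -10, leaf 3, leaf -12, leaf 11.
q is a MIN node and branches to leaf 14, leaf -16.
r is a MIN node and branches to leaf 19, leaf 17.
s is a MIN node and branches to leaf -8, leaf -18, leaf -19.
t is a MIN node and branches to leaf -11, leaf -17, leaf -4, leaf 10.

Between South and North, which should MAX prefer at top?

North

m (MIN): min(-4, -16, -5, 20) = -16
n (MIN): min(17, 14) = 14
c (MAX): max(-16, 14) = 14
p (MIN): min(-10, 3, -12, 11) = -12
q (MIN): min(14, -16) = -16
r (MIN): min(19, 17) = 17
d (MAX): max(-12, -16, 17) = 17
s (MIN): min(-8, -18, -19) = -19
t (MIN): min(-11, -17, -4, 10) = -17
e (MAX): max(-19, -17) = -17
South (MIN): min(14, 17, -17) = -17
f (MIN): min(1, 16) = 1
g (MIN): min(6, -12) = -12
h (MIN): min(16, -3, 1, 8) = -3
a (MAX): max(1, -12, -3) = 1
j (MIN): min(19, -12) = -12
k (MIN): min(-18, 4) = -18
b (MAX): max(-12, -18) = -12
North (MIN): min(1, -12) = -12
MAX prefers the higher value; South=-17, North=-12. North is better since -12 > -17.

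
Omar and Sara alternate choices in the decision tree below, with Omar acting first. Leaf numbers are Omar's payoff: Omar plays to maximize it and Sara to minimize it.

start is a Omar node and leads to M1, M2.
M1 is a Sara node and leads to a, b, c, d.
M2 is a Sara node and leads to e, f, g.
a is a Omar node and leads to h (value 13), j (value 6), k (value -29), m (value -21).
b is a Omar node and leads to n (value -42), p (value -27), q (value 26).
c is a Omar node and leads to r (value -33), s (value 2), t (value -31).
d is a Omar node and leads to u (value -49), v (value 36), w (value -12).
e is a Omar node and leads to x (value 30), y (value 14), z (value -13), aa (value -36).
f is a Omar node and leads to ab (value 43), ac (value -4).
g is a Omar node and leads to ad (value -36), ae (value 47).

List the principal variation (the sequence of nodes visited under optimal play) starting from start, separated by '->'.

start -> M2 -> e -> x

a (Omar): max(13, 6, -29, -21) = 13
b (Omar): max(-42, -27, 26) = 26
c (Omar): max(-33, 2, -31) = 2
d (Omar): max(-49, 36, -12) = 36
M1 (Sara): min(13, 26, 2, 36) = 2
e (Omar): max(30, 14, -13, -36) = 30
f (Omar): max(43, -4) = 43
g (Omar): max(-36, 47) = 47
M2 (Sara): min(30, 43, 47) = 30
start (Omar): max(2, 30) = 30
At start, Omar picks M2 (highest: 30).
At M2, Sara picks e (lowest: 30).
At e, Omar picks x (highest: 30).
Terminal value 30.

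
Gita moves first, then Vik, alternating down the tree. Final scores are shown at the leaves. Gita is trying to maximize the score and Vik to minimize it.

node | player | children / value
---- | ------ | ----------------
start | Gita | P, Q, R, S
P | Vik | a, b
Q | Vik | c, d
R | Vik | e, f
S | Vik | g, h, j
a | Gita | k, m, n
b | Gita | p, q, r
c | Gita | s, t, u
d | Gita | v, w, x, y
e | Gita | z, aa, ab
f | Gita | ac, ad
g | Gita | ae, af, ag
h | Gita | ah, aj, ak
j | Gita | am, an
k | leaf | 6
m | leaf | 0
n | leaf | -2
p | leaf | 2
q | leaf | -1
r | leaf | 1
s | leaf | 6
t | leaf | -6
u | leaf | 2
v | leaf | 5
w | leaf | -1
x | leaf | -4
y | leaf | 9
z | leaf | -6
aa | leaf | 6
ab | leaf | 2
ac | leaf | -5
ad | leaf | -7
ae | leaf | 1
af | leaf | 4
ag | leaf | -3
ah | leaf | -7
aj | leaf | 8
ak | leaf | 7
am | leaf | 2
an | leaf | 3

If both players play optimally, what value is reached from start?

6

a (Gita): max(6, 0, -2) = 6
b (Gita): max(2, -1, 1) = 2
P (Vik): min(6, 2) = 2
c (Gita): max(6, -6, 2) = 6
d (Gita): max(5, -1, -4, 9) = 9
Q (Vik): min(6, 9) = 6
e (Gita): max(-6, 6, 2) = 6
f (Gita): max(-5, -7) = -5
R (Vik): min(6, -5) = -5
g (Gita): max(1, 4, -3) = 4
h (Gita): max(-7, 8, 7) = 8
j (Gita): max(2, 3) = 3
S (Vik): min(4, 8, 3) = 3
start (Gita): max(2, 6, -5, 3) = 6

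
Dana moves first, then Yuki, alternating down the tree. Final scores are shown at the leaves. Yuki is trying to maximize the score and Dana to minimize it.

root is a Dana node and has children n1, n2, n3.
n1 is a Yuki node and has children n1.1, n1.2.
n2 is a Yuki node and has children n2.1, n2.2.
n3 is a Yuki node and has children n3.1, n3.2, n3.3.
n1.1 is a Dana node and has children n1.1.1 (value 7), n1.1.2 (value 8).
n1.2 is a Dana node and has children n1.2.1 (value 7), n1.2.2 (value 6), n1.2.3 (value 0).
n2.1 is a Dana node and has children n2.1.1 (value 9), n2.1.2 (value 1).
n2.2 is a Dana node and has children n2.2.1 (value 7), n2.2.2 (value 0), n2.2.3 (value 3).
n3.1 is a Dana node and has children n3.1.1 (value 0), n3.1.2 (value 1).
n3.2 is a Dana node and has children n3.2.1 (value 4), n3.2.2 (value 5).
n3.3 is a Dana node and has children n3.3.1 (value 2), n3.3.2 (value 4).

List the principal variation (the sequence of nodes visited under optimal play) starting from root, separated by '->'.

n1.1 (Dana): min(7, 8) = 7
n1.2 (Dana): min(7, 6, 0) = 0
n1 (Yuki): max(7, 0) = 7
n2.1 (Dana): min(9, 1) = 1
n2.2 (Dana): min(7, 0, 3) = 0
n2 (Yuki): max(1, 0) = 1
n3.1 (Dana): min(0, 1) = 0
n3.2 (Dana): min(4, 5) = 4
n3.3 (Dana): min(2, 4) = 2
n3 (Yuki): max(0, 4, 2) = 4
root (Dana): min(7, 1, 4) = 1
At root, Dana picks n2 (lowest: 1).
At n2, Yuki picks n2.1 (highest: 1).
At n2.1, Dana picks n2.1.2 (lowest: 1).
Terminal value 1.

root -> n2 -> n2.1 -> n2.1.2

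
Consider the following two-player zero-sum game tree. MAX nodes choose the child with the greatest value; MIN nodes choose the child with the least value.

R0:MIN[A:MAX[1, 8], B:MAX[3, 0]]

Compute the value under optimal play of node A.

A (MAX): max(1, 8) = 8

8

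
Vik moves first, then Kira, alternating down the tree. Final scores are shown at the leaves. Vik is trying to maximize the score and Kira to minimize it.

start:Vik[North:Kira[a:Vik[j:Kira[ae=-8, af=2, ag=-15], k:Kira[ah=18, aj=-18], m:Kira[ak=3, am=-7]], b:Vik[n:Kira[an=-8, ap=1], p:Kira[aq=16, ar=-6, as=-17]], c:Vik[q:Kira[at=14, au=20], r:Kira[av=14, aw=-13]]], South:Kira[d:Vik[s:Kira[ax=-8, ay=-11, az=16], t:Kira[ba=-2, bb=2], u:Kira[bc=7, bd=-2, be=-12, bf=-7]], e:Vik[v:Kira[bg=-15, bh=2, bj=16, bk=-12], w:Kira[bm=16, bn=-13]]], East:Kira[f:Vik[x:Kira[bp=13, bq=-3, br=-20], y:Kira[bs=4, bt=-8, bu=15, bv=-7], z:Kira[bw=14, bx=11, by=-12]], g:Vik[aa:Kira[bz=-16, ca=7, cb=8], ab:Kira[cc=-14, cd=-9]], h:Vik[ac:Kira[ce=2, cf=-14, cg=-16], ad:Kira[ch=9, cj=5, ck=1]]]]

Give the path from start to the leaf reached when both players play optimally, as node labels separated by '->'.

j (Kira): min(-8, 2, -15) = -15
k (Kira): min(18, -18) = -18
m (Kira): min(3, -7) = -7
a (Vik): max(-15, -18, -7) = -7
n (Kira): min(-8, 1) = -8
p (Kira): min(16, -6, -17) = -17
b (Vik): max(-8, -17) = -8
q (Kira): min(14, 20) = 14
r (Kira): min(14, -13) = -13
c (Vik): max(14, -13) = 14
North (Kira): min(-7, -8, 14) = -8
s (Kira): min(-8, -11, 16) = -11
t (Kira): min(-2, 2) = -2
u (Kira): min(7, -2, -12, -7) = -12
d (Vik): max(-11, -2, -12) = -2
v (Kira): min(-15, 2, 16, -12) = -15
w (Kira): min(16, -13) = -13
e (Vik): max(-15, -13) = -13
South (Kira): min(-2, -13) = -13
x (Kira): min(13, -3, -20) = -20
y (Kira): min(4, -8, 15, -7) = -8
z (Kira): min(14, 11, -12) = -12
f (Vik): max(-20, -8, -12) = -8
aa (Kira): min(-16, 7, 8) = -16
ab (Kira): min(-14, -9) = -14
g (Vik): max(-16, -14) = -14
ac (Kira): min(2, -14, -16) = -16
ad (Kira): min(9, 5, 1) = 1
h (Vik): max(-16, 1) = 1
East (Kira): min(-8, -14, 1) = -14
start (Vik): max(-8, -13, -14) = -8
At start, Vik picks North (highest: -8).
At North, Kira picks b (lowest: -8).
At b, Vik picks n (highest: -8).
At n, Kira picks an (lowest: -8).
Terminal value -8.

start -> North -> b -> n -> an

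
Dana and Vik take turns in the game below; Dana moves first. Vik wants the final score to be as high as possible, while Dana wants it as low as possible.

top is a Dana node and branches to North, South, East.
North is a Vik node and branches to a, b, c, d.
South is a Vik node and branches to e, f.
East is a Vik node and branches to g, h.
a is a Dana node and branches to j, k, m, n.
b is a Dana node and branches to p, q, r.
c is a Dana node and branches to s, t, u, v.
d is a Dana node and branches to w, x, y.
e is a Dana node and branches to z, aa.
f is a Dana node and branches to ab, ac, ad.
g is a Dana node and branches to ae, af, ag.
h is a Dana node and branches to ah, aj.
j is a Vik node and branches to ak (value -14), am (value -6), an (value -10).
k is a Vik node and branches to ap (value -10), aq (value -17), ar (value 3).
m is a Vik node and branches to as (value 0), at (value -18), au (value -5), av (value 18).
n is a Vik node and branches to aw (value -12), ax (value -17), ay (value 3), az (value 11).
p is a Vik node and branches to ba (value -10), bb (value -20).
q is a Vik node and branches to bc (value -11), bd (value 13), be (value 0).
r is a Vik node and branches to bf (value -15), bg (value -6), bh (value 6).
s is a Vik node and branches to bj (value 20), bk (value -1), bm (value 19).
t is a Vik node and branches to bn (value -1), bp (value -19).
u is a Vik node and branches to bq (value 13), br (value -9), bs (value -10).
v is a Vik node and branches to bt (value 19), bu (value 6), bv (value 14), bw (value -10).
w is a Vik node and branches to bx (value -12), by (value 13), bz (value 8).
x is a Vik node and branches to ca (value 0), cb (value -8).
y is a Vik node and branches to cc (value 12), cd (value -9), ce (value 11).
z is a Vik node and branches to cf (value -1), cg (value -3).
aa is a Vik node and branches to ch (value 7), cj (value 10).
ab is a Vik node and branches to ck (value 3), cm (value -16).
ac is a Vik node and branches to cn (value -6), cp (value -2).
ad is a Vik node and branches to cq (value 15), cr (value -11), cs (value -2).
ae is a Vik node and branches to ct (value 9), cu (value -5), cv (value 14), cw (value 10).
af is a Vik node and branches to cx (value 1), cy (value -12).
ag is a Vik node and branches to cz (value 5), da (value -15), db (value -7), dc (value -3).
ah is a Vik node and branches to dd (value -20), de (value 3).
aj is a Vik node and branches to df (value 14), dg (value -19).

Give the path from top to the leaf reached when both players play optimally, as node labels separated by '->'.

top -> South -> e -> z -> cf

j (Vik): max(-14, -6, -10) = -6
k (Vik): max(-10, -17, 3) = 3
m (Vik): max(0, -18, -5, 18) = 18
n (Vik): max(-12, -17, 3, 11) = 11
a (Dana): min(-6, 3, 18, 11) = -6
p (Vik): max(-10, -20) = -10
q (Vik): max(-11, 13, 0) = 13
r (Vik): max(-15, -6, 6) = 6
b (Dana): min(-10, 13, 6) = -10
s (Vik): max(20, -1, 19) = 20
t (Vik): max(-1, -19) = -1
u (Vik): max(13, -9, -10) = 13
v (Vik): max(19, 6, 14, -10) = 19
c (Dana): min(20, -1, 13, 19) = -1
w (Vik): max(-12, 13, 8) = 13
x (Vik): max(0, -8) = 0
y (Vik): max(12, -9, 11) = 12
d (Dana): min(13, 0, 12) = 0
North (Vik): max(-6, -10, -1, 0) = 0
z (Vik): max(-1, -3) = -1
aa (Vik): max(7, 10) = 10
e (Dana): min(-1, 10) = -1
ab (Vik): max(3, -16) = 3
ac (Vik): max(-6, -2) = -2
ad (Vik): max(15, -11, -2) = 15
f (Dana): min(3, -2, 15) = -2
South (Vik): max(-1, -2) = -1
ae (Vik): max(9, -5, 14, 10) = 14
af (Vik): max(1, -12) = 1
ag (Vik): max(5, -15, -7, -3) = 5
g (Dana): min(14, 1, 5) = 1
ah (Vik): max(-20, 3) = 3
aj (Vik): max(14, -19) = 14
h (Dana): min(3, 14) = 3
East (Vik): max(1, 3) = 3
top (Dana): min(0, -1, 3) = -1
At top, Dana picks South (lowest: -1).
At South, Vik picks e (highest: -1).
At e, Dana picks z (lowest: -1).
At z, Vik picks cf (highest: -1).
Terminal value -1.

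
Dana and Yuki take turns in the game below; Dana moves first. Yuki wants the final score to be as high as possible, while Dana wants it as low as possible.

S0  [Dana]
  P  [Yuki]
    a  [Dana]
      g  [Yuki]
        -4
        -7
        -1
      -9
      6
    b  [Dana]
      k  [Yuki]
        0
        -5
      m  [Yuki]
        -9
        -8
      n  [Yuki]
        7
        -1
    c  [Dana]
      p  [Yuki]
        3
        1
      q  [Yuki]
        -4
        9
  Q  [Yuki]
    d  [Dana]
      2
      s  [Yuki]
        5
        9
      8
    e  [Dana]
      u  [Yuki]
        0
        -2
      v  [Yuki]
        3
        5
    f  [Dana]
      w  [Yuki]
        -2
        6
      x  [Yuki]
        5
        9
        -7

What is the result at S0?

3

g (Yuki): max(-4, -7, -1) = -1
a (Dana): min(-1, -9, 6) = -9
k (Yuki): max(0, -5) = 0
m (Yuki): max(-9, -8) = -8
n (Yuki): max(7, -1) = 7
b (Dana): min(0, -8, 7) = -8
p (Yuki): max(3, 1) = 3
q (Yuki): max(-4, 9) = 9
c (Dana): min(3, 9) = 3
P (Yuki): max(-9, -8, 3) = 3
s (Yuki): max(5, 9) = 9
d (Dana): min(2, 9, 8) = 2
u (Yuki): max(0, -2) = 0
v (Yuki): max(3, 5) = 5
e (Dana): min(0, 5) = 0
w (Yuki): max(-2, 6) = 6
x (Yuki): max(5, 9, -7) = 9
f (Dana): min(6, 9) = 6
Q (Yuki): max(2, 0, 6) = 6
S0 (Dana): min(3, 6) = 3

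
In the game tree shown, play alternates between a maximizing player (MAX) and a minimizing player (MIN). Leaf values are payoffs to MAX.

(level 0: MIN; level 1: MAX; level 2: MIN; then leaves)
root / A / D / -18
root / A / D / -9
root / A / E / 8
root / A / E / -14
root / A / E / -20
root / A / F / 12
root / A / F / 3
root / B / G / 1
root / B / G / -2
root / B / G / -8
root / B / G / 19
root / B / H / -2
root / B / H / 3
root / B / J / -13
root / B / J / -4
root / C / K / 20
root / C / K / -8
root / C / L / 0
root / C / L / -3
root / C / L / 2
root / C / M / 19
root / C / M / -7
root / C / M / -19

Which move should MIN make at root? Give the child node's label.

D (MIN): min(-18, -9) = -18
E (MIN): min(8, -14, -20) = -20
F (MIN): min(12, 3) = 3
A (MAX): max(-18, -20, 3) = 3
G (MIN): min(1, -2, -8, 19) = -8
H (MIN): min(-2, 3) = -2
J (MIN): min(-13, -4) = -13
B (MAX): max(-8, -2, -13) = -2
K (MIN): min(20, -8) = -8
L (MIN): min(0, -3, 2) = -3
M (MIN): min(19, -7, -19) = -19
C (MAX): max(-8, -3, -19) = -3
root (MIN): min(3, -2, -3) = -3
MIN at root wants the lowest of {A=3, B=-2, C=-3}, so chooses C.

C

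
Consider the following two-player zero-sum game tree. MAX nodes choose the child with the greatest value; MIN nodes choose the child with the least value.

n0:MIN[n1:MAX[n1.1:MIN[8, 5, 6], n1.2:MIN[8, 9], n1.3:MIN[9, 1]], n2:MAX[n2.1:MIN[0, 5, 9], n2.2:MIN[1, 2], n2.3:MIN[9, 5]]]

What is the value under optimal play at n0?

n1.1 (MIN): min(8, 5, 6) = 5
n1.2 (MIN): min(8, 9) = 8
n1.3 (MIN): min(9, 1) = 1
n1 (MAX): max(5, 8, 1) = 8
n2.1 (MIN): min(0, 5, 9) = 0
n2.2 (MIN): min(1, 2) = 1
n2.3 (MIN): min(9, 5) = 5
n2 (MAX): max(0, 1, 5) = 5
n0 (MIN): min(8, 5) = 5

5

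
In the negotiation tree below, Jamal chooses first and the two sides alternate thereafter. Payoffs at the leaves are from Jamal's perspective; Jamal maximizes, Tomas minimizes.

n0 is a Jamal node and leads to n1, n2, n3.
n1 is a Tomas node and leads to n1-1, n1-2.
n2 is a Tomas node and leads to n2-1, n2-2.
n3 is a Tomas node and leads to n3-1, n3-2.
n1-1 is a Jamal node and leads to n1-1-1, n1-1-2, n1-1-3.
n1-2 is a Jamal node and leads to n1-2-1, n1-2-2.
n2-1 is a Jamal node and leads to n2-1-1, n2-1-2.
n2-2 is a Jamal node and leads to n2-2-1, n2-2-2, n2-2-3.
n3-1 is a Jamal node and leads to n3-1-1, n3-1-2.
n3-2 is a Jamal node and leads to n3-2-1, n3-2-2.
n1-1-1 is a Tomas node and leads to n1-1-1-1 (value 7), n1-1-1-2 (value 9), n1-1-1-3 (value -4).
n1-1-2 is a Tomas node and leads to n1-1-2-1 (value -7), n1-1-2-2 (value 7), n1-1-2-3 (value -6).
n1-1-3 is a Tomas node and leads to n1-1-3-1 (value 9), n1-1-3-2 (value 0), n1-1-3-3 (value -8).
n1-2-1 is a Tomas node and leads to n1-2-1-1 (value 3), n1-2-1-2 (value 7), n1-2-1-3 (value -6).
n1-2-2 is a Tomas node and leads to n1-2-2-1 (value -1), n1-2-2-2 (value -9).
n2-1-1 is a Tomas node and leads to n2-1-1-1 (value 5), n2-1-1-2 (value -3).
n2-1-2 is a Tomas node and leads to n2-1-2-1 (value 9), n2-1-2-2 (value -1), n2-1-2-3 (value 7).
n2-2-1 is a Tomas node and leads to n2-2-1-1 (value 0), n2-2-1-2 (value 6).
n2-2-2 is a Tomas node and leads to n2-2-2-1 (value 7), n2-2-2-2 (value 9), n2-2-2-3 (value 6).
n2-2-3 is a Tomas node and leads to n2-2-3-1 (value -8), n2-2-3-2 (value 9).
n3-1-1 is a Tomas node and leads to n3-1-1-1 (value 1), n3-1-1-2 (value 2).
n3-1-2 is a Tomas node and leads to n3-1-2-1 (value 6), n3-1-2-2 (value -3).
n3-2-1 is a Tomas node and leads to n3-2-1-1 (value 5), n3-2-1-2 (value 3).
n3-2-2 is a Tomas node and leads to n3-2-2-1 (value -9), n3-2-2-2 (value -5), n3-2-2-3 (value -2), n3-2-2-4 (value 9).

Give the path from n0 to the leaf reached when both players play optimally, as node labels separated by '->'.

n0 -> n3 -> n3-1 -> n3-1-1 -> n3-1-1-1

n1-1-1 (Tomas): min(7, 9, -4) = -4
n1-1-2 (Tomas): min(-7, 7, -6) = -7
n1-1-3 (Tomas): min(9, 0, -8) = -8
n1-1 (Jamal): max(-4, -7, -8) = -4
n1-2-1 (Tomas): min(3, 7, -6) = -6
n1-2-2 (Tomas): min(-1, -9) = -9
n1-2 (Jamal): max(-6, -9) = -6
n1 (Tomas): min(-4, -6) = -6
n2-1-1 (Tomas): min(5, -3) = -3
n2-1-2 (Tomas): min(9, -1, 7) = -1
n2-1 (Jamal): max(-3, -1) = -1
n2-2-1 (Tomas): min(0, 6) = 0
n2-2-2 (Tomas): min(7, 9, 6) = 6
n2-2-3 (Tomas): min(-8, 9) = -8
n2-2 (Jamal): max(0, 6, -8) = 6
n2 (Tomas): min(-1, 6) = -1
n3-1-1 (Tomas): min(1, 2) = 1
n3-1-2 (Tomas): min(6, -3) = -3
n3-1 (Jamal): max(1, -3) = 1
n3-2-1 (Tomas): min(5, 3) = 3
n3-2-2 (Tomas): min(-9, -5, -2, 9) = -9
n3-2 (Jamal): max(3, -9) = 3
n3 (Tomas): min(1, 3) = 1
n0 (Jamal): max(-6, -1, 1) = 1
At n0, Jamal picks n3 (highest: 1).
At n3, Tomas picks n3-1 (lowest: 1).
At n3-1, Jamal picks n3-1-1 (highest: 1).
At n3-1-1, Tomas picks n3-1-1-1 (lowest: 1).
Terminal value 1.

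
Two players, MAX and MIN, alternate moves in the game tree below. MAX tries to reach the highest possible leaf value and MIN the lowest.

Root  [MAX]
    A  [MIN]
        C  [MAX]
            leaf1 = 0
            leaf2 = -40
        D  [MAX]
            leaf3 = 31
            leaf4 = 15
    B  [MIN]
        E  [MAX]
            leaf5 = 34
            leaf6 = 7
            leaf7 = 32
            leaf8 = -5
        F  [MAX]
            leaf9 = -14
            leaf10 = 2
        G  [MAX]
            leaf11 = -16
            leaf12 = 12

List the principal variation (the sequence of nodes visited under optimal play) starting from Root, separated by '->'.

C (MAX): max(0, -40) = 0
D (MAX): max(31, 15) = 31
A (MIN): min(0, 31) = 0
E (MAX): max(34, 7, 32, -5) = 34
F (MAX): max(-14, 2) = 2
G (MAX): max(-16, 12) = 12
B (MIN): min(34, 2, 12) = 2
Root (MAX): max(0, 2) = 2
At Root, MAX picks B (highest: 2).
At B, MIN picks F (lowest: 2).
At F, MAX picks leaf10 (highest: 2).
Terminal value 2.

Root -> B -> F -> leaf10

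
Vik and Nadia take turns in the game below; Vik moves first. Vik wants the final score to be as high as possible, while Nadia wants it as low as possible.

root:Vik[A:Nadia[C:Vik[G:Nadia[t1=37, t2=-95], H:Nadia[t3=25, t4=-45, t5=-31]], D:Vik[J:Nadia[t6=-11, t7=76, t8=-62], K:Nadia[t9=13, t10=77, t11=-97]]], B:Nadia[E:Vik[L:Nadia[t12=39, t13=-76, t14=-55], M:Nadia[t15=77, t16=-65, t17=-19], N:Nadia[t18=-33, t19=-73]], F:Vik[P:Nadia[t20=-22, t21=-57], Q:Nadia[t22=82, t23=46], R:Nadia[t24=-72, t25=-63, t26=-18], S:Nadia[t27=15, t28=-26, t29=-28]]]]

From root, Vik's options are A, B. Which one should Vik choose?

A

G (Nadia): min(37, -95) = -95
H (Nadia): min(25, -45, -31) = -45
C (Vik): max(-95, -45) = -45
J (Nadia): min(-11, 76, -62) = -62
K (Nadia): min(13, 77, -97) = -97
D (Vik): max(-62, -97) = -62
A (Nadia): min(-45, -62) = -62
L (Nadia): min(39, -76, -55) = -76
M (Nadia): min(77, -65, -19) = -65
N (Nadia): min(-33, -73) = -73
E (Vik): max(-76, -65, -73) = -65
P (Nadia): min(-22, -57) = -57
Q (Nadia): min(82, 46) = 46
R (Nadia): min(-72, -63, -18) = -72
S (Nadia): min(15, -26, -28) = -28
F (Vik): max(-57, 46, -72, -28) = 46
B (Nadia): min(-65, 46) = -65
root (Vik): max(-62, -65) = -62
Vik at root wants the highest of {A=-62, B=-65}, so chooses A.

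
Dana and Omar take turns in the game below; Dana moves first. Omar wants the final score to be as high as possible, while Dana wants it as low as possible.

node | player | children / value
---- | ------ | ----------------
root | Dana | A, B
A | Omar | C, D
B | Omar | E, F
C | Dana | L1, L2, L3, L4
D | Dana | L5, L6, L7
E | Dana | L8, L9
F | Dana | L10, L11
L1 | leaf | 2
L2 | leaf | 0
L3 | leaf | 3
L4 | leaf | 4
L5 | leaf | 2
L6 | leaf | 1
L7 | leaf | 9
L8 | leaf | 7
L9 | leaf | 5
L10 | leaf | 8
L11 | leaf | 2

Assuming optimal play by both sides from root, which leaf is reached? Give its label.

L6

C (Dana): min(2, 0, 3, 4) = 0
D (Dana): min(2, 1, 9) = 1
A (Omar): max(0, 1) = 1
E (Dana): min(7, 5) = 5
F (Dana): min(8, 2) = 2
B (Omar): max(5, 2) = 5
root (Dana): min(1, 5) = 1
At root, Dana picks A (lowest: 1).
At A, Omar picks D (highest: 1).
At D, Dana picks L6 (lowest: 1).
Terminal value 1.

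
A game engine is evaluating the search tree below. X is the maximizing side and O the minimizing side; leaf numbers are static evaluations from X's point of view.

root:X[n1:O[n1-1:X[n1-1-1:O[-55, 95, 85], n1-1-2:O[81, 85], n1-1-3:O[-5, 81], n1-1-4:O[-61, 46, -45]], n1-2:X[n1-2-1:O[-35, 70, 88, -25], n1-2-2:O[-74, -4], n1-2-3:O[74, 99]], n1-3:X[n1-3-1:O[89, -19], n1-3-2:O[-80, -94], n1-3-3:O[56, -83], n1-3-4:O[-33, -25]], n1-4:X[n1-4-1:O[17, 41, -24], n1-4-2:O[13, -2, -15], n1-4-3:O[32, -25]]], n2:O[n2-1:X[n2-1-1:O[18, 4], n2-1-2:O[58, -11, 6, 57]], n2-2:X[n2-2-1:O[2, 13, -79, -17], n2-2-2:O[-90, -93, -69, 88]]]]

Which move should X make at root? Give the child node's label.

n1

n1-1-1 (O): min(-55, 95, 85) = -55
n1-1-2 (O): min(81, 85) = 81
n1-1-3 (O): min(-5, 81) = -5
n1-1-4 (O): min(-61, 46, -45) = -61
n1-1 (X): max(-55, 81, -5, -61) = 81
n1-2-1 (O): min(-35, 70, 88, -25) = -35
n1-2-2 (O): min(-74, -4) = -74
n1-2-3 (O): min(74, 99) = 74
n1-2 (X): max(-35, -74, 74) = 74
n1-3-1 (O): min(89, -19) = -19
n1-3-2 (O): min(-80, -94) = -94
n1-3-3 (O): min(56, -83) = -83
n1-3-4 (O): min(-33, -25) = -33
n1-3 (X): max(-19, -94, -83, -33) = -19
n1-4-1 (O): min(17, 41, -24) = -24
n1-4-2 (O): min(13, -2, -15) = -15
n1-4-3 (O): min(32, -25) = -25
n1-4 (X): max(-24, -15, -25) = -15
n1 (O): min(81, 74, -19, -15) = -19
n2-1-1 (O): min(18, 4) = 4
n2-1-2 (O): min(58, -11, 6, 57) = -11
n2-1 (X): max(4, -11) = 4
n2-2-1 (O): min(2, 13, -79, -17) = -79
n2-2-2 (O): min(-90, -93, -69, 88) = -93
n2-2 (X): max(-79, -93) = -79
n2 (O): min(4, -79) = -79
root (X): max(-19, -79) = -19
X at root wants the highest of {n1=-19, n2=-79}, so chooses n1.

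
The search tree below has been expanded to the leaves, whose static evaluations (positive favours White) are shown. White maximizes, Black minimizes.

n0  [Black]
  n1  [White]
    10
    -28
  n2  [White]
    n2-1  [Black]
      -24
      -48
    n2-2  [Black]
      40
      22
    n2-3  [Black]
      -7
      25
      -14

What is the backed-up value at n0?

n1 (White): max(10, -28) = 10
n2-1 (Black): min(-24, -48) = -48
n2-2 (Black): min(40, 22) = 22
n2-3 (Black): min(-7, 25, -14) = -14
n2 (White): max(-48, 22, -14) = 22
n0 (Black): min(10, 22) = 10

10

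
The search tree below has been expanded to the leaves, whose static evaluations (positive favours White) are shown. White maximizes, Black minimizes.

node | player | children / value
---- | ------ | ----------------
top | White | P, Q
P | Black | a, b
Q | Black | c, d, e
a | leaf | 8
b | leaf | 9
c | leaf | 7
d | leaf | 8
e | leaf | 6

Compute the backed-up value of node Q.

Q (Black): min(7, 8, 6) = 6

6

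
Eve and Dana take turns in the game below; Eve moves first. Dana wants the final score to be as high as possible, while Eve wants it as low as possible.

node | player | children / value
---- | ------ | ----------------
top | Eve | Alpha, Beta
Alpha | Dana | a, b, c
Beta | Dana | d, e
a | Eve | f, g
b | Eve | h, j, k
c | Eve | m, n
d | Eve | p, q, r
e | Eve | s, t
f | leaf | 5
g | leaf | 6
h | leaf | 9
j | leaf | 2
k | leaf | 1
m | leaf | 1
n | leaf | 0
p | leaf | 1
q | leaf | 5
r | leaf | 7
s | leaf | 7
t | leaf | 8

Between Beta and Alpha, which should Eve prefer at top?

Alpha

d (Eve): min(1, 5, 7) = 1
e (Eve): min(7, 8) = 7
Beta (Dana): max(1, 7) = 7
a (Eve): min(5, 6) = 5
b (Eve): min(9, 2, 1) = 1
c (Eve): min(1, 0) = 0
Alpha (Dana): max(5, 1, 0) = 5
Eve prefers the lower value; Beta=7, Alpha=5. Alpha is better since 5 < 7.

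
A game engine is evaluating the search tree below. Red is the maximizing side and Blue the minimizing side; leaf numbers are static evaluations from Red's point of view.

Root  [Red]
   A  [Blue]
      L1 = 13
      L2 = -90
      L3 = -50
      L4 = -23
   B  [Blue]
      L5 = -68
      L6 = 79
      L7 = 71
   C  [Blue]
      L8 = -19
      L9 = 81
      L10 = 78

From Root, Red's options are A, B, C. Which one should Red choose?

A (Blue): min(13, -90, -50, -23) = -90
B (Blue): min(-68, 79, 71) = -68
C (Blue): min(-19, 81, 78) = -19
Root (Red): max(-90, -68, -19) = -19
Red at Root wants the highest of {A=-90, B=-68, C=-19}, so chooses C.

C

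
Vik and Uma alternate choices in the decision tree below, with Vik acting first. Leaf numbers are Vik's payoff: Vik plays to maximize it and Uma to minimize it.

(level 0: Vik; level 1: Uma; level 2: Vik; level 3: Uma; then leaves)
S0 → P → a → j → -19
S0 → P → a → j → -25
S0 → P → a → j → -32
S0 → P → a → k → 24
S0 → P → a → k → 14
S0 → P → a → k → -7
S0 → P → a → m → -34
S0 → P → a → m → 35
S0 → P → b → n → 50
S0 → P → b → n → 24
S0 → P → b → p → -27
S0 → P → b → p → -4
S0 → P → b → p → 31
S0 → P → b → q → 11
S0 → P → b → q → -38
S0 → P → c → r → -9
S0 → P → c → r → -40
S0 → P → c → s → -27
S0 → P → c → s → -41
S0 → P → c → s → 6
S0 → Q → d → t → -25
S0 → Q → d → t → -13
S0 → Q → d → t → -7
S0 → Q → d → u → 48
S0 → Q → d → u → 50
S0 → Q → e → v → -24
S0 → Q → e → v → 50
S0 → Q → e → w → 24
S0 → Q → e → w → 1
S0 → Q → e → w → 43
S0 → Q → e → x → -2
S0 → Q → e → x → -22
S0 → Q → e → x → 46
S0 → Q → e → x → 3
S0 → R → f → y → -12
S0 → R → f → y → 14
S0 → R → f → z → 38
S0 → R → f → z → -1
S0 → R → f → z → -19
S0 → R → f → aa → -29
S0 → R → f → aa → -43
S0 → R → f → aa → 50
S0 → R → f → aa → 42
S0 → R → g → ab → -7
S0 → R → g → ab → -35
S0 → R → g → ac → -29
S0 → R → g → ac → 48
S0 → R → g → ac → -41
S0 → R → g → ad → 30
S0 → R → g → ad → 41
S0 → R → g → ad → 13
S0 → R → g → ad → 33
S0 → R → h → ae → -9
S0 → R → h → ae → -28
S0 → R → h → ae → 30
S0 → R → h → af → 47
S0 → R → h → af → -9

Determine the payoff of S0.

1

j (Uma): min(-19, -25, -32) = -32
k (Uma): min(24, 14, -7) = -7
m (Uma): min(-34, 35) = -34
a (Vik): max(-32, -7, -34) = -7
n (Uma): min(50, 24) = 24
p (Uma): min(-27, -4, 31) = -27
q (Uma): min(11, -38) = -38
b (Vik): max(24, -27, -38) = 24
r (Uma): min(-9, -40) = -40
s (Uma): min(-27, -41, 6) = -41
c (Vik): max(-40, -41) = -40
P (Uma): min(-7, 24, -40) = -40
t (Uma): min(-25, -13, -7) = -25
u (Uma): min(48, 50) = 48
d (Vik): max(-25, 48) = 48
v (Uma): min(-24, 50) = -24
w (Uma): min(24, 1, 43) = 1
x (Uma): min(-2, -22, 46, 3) = -22
e (Vik): max(-24, 1, -22) = 1
Q (Uma): min(48, 1) = 1
y (Uma): min(-12, 14) = -12
z (Uma): min(38, -1, -19) = -19
aa (Uma): min(-29, -43, 50, 42) = -43
f (Vik): max(-12, -19, -43) = -12
ab (Uma): min(-7, -35) = -35
ac (Uma): min(-29, 48, -41) = -41
ad (Uma): min(30, 41, 13, 33) = 13
g (Vik): max(-35, -41, 13) = 13
ae (Uma): min(-9, -28, 30) = -28
af (Uma): min(47, -9) = -9
h (Vik): max(-28, -9) = -9
R (Uma): min(-12, 13, -9) = -12
S0 (Vik): max(-40, 1, -12) = 1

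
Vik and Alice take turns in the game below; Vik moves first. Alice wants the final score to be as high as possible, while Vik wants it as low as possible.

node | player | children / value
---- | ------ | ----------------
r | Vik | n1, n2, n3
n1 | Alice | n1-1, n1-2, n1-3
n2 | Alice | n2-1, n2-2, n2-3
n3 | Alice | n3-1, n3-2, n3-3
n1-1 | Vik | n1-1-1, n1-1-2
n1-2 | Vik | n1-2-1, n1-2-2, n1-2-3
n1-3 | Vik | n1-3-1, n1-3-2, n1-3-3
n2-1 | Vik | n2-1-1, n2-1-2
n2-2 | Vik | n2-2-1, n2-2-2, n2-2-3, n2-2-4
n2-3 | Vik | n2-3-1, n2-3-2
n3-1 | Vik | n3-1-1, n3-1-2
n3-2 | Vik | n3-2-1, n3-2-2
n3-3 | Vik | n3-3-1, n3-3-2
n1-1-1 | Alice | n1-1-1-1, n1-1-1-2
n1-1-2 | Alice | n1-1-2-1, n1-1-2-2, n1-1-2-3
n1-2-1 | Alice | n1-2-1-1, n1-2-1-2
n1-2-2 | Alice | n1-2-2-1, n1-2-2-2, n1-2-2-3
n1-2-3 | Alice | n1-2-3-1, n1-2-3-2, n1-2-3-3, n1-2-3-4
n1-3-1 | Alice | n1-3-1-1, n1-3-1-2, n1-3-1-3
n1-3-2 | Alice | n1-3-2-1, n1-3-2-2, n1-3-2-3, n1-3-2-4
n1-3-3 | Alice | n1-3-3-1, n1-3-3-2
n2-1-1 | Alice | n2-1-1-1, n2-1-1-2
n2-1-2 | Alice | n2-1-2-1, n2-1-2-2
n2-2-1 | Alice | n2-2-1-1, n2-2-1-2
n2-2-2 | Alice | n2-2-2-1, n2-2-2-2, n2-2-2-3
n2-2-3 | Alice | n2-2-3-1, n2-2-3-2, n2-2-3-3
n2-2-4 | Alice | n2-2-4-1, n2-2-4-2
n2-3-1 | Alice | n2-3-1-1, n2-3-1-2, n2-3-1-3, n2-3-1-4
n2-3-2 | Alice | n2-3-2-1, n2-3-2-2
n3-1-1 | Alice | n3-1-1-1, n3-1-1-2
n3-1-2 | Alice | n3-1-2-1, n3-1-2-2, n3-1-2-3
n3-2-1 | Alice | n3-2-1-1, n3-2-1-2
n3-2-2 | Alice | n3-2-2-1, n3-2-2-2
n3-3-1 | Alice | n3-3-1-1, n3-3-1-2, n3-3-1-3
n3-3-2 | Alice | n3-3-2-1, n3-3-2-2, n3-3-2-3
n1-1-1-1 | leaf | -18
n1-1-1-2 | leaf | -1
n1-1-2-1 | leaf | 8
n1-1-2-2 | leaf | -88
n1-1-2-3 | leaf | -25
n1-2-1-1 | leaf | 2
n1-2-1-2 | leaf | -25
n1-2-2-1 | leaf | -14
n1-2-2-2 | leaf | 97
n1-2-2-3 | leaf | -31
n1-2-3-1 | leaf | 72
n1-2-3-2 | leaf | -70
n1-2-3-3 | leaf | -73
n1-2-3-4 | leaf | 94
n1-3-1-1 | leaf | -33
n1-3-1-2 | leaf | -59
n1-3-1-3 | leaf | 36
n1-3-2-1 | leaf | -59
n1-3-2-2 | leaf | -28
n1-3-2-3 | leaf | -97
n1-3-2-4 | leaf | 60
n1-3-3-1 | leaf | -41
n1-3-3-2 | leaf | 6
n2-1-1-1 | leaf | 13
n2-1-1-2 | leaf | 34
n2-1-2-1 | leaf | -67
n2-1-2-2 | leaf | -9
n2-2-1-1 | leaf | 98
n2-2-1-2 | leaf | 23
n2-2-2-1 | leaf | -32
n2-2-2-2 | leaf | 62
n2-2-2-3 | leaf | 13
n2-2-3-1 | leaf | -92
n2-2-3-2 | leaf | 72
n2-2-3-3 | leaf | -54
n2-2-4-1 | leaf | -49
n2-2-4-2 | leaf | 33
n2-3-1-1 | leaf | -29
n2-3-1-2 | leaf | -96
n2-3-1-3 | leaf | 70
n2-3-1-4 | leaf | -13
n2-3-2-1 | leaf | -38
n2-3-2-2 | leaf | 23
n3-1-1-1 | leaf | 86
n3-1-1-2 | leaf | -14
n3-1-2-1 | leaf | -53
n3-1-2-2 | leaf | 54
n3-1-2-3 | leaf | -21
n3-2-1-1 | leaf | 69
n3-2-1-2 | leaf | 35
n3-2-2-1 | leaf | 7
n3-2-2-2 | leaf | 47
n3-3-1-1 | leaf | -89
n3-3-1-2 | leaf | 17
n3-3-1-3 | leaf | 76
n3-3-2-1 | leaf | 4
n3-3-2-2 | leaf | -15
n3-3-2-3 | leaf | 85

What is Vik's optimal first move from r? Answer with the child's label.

n1-1-1 (Alice): max(-18, -1) = -1
n1-1-2 (Alice): max(8, -88, -25) = 8
n1-1 (Vik): min(-1, 8) = -1
n1-2-1 (Alice): max(2, -25) = 2
n1-2-2 (Alice): max(-14, 97, -31) = 97
n1-2-3 (Alice): max(72, -70, -73, 94) = 94
n1-2 (Vik): min(2, 97, 94) = 2
n1-3-1 (Alice): max(-33, -59, 36) = 36
n1-3-2 (Alice): max(-59, -28, -97, 60) = 60
n1-3-3 (Alice): max(-41, 6) = 6
n1-3 (Vik): min(36, 60, 6) = 6
n1 (Alice): max(-1, 2, 6) = 6
n2-1-1 (Alice): max(13, 34) = 34
n2-1-2 (Alice): max(-67, -9) = -9
n2-1 (Vik): min(34, -9) = -9
n2-2-1 (Alice): max(98, 23) = 98
n2-2-2 (Alice): max(-32, 62, 13) = 62
n2-2-3 (Alice): max(-92, 72, -54) = 72
n2-2-4 (Alice): max(-49, 33) = 33
n2-2 (Vik): min(98, 62, 72, 33) = 33
n2-3-1 (Alice): max(-29, -96, 70, -13) = 70
n2-3-2 (Alice): max(-38, 23) = 23
n2-3 (Vik): min(70, 23) = 23
n2 (Alice): max(-9, 33, 23) = 33
n3-1-1 (Alice): max(86, -14) = 86
n3-1-2 (Alice): max(-53, 54, -21) = 54
n3-1 (Vik): min(86, 54) = 54
n3-2-1 (Alice): max(69, 35) = 69
n3-2-2 (Alice): max(7, 47) = 47
n3-2 (Vik): min(69, 47) = 47
n3-3-1 (Alice): max(-89, 17, 76) = 76
n3-3-2 (Alice): max(4, -15, 85) = 85
n3-3 (Vik): min(76, 85) = 76
n3 (Alice): max(54, 47, 76) = 76
r (Vik): min(6, 33, 76) = 6
Vik at r wants the lowest of {n1=6, n2=33, n3=76}, so chooses n1.

n1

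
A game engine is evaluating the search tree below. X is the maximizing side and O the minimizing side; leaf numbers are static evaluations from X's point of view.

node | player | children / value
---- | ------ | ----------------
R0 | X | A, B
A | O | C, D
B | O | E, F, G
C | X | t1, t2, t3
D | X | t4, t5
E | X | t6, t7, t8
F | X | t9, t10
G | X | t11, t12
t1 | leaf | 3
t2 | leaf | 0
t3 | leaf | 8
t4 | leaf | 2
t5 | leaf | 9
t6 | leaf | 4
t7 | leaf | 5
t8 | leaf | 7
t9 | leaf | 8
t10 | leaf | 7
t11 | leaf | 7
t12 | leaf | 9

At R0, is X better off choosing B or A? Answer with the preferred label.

A

E (X): max(4, 5, 7) = 7
F (X): max(8, 7) = 8
G (X): max(7, 9) = 9
B (O): min(7, 8, 9) = 7
C (X): max(3, 0, 8) = 8
D (X): max(2, 9) = 9
A (O): min(8, 9) = 8
X prefers the higher value; B=7, A=8. A is better since 8 > 7.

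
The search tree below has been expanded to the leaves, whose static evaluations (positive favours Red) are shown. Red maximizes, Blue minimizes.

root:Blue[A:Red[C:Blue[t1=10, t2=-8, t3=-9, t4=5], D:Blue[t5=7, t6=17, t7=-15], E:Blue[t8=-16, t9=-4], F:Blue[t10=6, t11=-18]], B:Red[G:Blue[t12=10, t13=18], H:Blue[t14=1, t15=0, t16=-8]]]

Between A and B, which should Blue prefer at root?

C (Blue): min(10, -8, -9, 5) = -9
D (Blue): min(7, 17, -15) = -15
E (Blue): min(-16, -4) = -16
F (Blue): min(6, -18) = -18
A (Red): max(-9, -15, -16, -18) = -9
G (Blue): min(10, 18) = 10
H (Blue): min(1, 0, -8) = -8
B (Red): max(10, -8) = 10
Blue prefers the lower value; A=-9, B=10. A is better since -9 < 10.

A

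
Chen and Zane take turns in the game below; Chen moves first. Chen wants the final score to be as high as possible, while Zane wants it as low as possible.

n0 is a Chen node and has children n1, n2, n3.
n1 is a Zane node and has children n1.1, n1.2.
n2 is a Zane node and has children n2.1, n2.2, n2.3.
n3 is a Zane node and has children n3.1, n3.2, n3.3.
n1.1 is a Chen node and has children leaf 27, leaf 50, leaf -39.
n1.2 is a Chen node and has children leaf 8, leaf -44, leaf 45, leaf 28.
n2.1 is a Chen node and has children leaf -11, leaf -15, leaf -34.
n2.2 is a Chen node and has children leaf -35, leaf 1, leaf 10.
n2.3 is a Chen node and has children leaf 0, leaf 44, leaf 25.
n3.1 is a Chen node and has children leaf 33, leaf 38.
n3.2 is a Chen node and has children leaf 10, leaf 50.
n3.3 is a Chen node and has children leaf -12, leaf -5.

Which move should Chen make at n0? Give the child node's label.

n1

n1.1 (Chen): max(27, 50, -39) = 50
n1.2 (Chen): max(8, -44, 45, 28) = 45
n1 (Zane): min(50, 45) = 45
n2.1 (Chen): max(-11, -15, -34) = -11
n2.2 (Chen): max(-35, 1, 10) = 10
n2.3 (Chen): max(0, 44, 25) = 44
n2 (Zane): min(-11, 10, 44) = -11
n3.1 (Chen): max(33, 38) = 38
n3.2 (Chen): max(10, 50) = 50
n3.3 (Chen): max(-12, -5) = -5
n3 (Zane): min(38, 50, -5) = -5
n0 (Chen): max(45, -11, -5) = 45
Chen at n0 wants the highest of {n1=45, n2=-11, n3=-5}, so chooses n1.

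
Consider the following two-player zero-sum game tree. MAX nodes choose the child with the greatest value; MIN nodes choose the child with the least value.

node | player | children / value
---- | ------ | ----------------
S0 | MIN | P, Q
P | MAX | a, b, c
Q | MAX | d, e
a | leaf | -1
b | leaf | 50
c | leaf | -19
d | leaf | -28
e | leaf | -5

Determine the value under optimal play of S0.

P (MAX): max(-1, 50, -19) = 50
Q (MAX): max(-28, -5) = -5
S0 (MIN): min(50, -5) = -5

-5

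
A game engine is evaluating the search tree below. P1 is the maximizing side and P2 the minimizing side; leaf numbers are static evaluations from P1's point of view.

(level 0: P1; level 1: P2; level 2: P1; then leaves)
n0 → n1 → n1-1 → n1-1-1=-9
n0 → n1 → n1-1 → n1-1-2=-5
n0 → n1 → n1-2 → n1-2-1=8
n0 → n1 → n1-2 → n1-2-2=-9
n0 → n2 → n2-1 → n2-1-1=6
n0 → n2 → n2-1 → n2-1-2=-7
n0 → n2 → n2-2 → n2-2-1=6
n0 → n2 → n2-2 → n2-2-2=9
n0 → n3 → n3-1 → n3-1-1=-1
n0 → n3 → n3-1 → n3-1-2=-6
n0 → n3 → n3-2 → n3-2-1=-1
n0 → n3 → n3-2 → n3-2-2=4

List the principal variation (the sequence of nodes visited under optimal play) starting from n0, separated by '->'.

n1-1 (P1): max(-9, -5) = -5
n1-2 (P1): max(8, -9) = 8
n1 (P2): min(-5, 8) = -5
n2-1 (P1): max(6, -7) = 6
n2-2 (P1): max(6, 9) = 9
n2 (P2): min(6, 9) = 6
n3-1 (P1): max(-1, -6) = -1
n3-2 (P1): max(-1, 4) = 4
n3 (P2): min(-1, 4) = -1
n0 (P1): max(-5, 6, -1) = 6
At n0, P1 picks n2 (highest: 6).
At n2, P2 picks n2-1 (lowest: 6).
At n2-1, P1 picks n2-1-1 (highest: 6).
Terminal value 6.

n0 -> n2 -> n2-1 -> n2-1-1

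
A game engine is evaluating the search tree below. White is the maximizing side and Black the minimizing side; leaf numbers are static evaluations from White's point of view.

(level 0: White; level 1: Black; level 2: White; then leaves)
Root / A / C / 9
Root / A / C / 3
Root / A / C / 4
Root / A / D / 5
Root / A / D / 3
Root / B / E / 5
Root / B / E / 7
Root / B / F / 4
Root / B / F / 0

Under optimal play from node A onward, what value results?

C (White): max(9, 3, 4) = 9
D (White): max(5, 3) = 5
A (Black): min(9, 5) = 5

5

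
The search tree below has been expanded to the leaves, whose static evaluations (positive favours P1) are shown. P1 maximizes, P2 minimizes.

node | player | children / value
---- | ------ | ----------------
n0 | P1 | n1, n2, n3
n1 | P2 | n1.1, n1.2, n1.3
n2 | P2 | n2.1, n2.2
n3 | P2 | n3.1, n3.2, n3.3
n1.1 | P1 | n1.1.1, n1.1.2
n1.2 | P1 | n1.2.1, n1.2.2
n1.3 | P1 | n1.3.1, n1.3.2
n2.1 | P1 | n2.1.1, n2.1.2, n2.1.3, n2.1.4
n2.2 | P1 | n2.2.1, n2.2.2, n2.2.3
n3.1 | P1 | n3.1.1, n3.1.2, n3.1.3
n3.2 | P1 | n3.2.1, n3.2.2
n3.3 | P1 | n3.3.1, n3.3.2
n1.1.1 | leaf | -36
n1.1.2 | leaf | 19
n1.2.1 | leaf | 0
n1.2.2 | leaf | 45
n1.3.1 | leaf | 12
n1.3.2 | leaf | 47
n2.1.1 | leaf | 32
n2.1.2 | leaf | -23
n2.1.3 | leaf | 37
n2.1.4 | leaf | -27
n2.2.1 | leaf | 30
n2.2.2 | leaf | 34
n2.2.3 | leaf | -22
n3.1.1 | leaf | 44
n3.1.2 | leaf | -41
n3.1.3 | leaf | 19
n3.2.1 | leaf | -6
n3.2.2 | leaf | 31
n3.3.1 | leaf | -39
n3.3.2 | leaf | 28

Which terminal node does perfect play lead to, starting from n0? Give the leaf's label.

n2.2.2

n1.1 (P1): max(-36, 19) = 19
n1.2 (P1): max(0, 45) = 45
n1.3 (P1): max(12, 47) = 47
n1 (P2): min(19, 45, 47) = 19
n2.1 (P1): max(32, -23, 37, -27) = 37
n2.2 (P1): max(30, 34, -22) = 34
n2 (P2): min(37, 34) = 34
n3.1 (P1): max(44, -41, 19) = 44
n3.2 (P1): max(-6, 31) = 31
n3.3 (P1): max(-39, 28) = 28
n3 (P2): min(44, 31, 28) = 28
n0 (P1): max(19, 34, 28) = 34
At n0, P1 picks n2 (highest: 34).
At n2, P2 picks n2.2 (lowest: 34).
At n2.2, P1 picks n2.2.2 (highest: 34).
Terminal value 34.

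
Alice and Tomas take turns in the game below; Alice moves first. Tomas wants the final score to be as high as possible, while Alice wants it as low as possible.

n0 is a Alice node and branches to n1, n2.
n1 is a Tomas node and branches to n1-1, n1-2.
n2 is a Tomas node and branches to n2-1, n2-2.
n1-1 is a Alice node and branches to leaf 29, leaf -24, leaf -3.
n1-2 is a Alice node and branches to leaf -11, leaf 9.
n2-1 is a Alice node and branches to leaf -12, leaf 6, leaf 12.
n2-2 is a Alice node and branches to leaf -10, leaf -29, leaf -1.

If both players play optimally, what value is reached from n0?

-12

n1-1 (Alice): min(29, -24, -3) = -24
n1-2 (Alice): min(-11, 9) = -11
n1 (Tomas): max(-24, -11) = -11
n2-1 (Alice): min(-12, 6, 12) = -12
n2-2 (Alice): min(-10, -29, -1) = -29
n2 (Tomas): max(-12, -29) = -12
n0 (Alice): min(-11, -12) = -12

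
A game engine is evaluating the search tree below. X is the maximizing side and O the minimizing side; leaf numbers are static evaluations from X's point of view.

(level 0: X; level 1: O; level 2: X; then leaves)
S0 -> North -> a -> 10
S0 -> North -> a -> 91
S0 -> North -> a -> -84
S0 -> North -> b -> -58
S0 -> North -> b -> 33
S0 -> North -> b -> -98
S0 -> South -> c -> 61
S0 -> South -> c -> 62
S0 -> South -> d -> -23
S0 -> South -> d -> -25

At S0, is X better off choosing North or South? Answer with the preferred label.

a (X): max(10, 91, -84) = 91
b (X): max(-58, 33, -98) = 33
North (O): min(91, 33) = 33
c (X): max(61, 62) = 62
d (X): max(-23, -25) = -23
South (O): min(62, -23) = -23
X prefers the higher value; North=33, South=-23. North is better since 33 > -23.

North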